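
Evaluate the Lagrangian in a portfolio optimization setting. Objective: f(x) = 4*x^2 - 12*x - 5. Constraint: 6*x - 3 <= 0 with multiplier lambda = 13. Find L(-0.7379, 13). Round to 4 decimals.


Step 1: Evaluate f(x).
f(-0.7379) = 4*(-0.7379)^2 - 12*(-0.7379) - 5 = 6.0328
Step 2: Evaluate g(x).
g(-0.7379) = 6*-0.7379 - 3 = -7.4274
Step 3: Compute Lagrangian.
L = 6.0328 + 13*-7.4274 = -90.5234


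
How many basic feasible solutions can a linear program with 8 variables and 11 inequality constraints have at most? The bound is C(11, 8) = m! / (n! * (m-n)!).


Each vertex corresponds to some choice of n active constraints out of m, so the number of vertices is at most C(m, n) = m! / (n!(m-n)!).
m = 11, n = 8
Numerator: 11 * 10 * 9 * 8 * 7 * 6 * 5 * 4
Denominator: 8! = 40320
C(11, 8) = 165


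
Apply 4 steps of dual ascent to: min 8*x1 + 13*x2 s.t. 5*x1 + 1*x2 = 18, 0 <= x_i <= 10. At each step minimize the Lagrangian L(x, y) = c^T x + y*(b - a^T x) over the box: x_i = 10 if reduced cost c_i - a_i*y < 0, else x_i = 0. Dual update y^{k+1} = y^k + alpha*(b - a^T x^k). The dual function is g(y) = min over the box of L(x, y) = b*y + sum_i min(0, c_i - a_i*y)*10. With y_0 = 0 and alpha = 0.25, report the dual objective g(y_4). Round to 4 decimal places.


Dual ascent for LP: min 8*x1 + 13*x2, 5*x1 + 1*x2 = 18, 0 <= x_i <= 10
Step 1: y^k = 0.0, reduced costs: (8.0, 13.0)
  x^k = (0.0, 0.0), subgradient = b - a^T x = 18.0
  y^{k+1} = 0.0 + 0.25*18.0 = 4.5
Step 2: y^k = 4.5, reduced costs: (-14.5, 8.5)
  x^k = (10.0, 0.0), subgradient = b - a^T x = -32.0
  y^{k+1} = 4.5 + 0.25*-32.0 = -3.5
Step 3: y^k = -3.5, reduced costs: (25.5, 16.5)
  x^k = (0.0, 0.0), subgradient = b - a^T x = 18.0
  y^{k+1} = -3.5 + 0.25*18.0 = 1.0
Step 4: y^k = 1.0, reduced costs: (3.0, 12.0)
  x^k = (0.0, 0.0), subgradient = b - a^T x = 18.0
  y^{k+1} = 1.0 + 0.25*18.0 = 5.5
Dual objective at y_4 = 5.5: reduced costs (-19.5, 7.5), box minimizer x = (10.0, 0.0)
g(y_4) = b*y + (c1 - a1*y)*x1 + (c2 - a2*y)*x2 = 18*5.5 + (-19.5)*10.0 + 7.5*0.0 = 99.0 - 195.0 + 0.0 = -96.0


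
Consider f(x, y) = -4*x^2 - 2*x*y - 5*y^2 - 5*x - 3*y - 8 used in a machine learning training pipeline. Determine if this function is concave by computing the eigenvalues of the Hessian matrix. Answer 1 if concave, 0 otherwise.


The Hessian of f(x,y) = -4*x^2 - 2*x*y - 5*y^2 - 5*x - 3*y - 8 is:
H = [[-8, -2], [-2, -10]]
Trace = -8 - 10 = -18
Determinant = -8*-10 - (-2)^2 = 76
Discriminant = (-18)^2 - 4*76 = 20.0
Eigenvalues: lambda_1 = -11.2361, lambda_2 = -6.7639
The function is concave.

1


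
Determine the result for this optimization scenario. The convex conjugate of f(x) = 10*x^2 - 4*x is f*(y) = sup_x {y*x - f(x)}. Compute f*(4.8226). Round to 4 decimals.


f*(y) = sup_x {y*x - a*x^2 - b*x} = sup_x {(y-b)*x - a*x^2}
FOC: (y - b) - 2a*x = 0 => x* = (y - b)/(2a)
x* = (4.8226 + 4)/(2*10) = 0.4411
f*(4.8226) = (y-b)^2/(4a) = (4.8226 + 4)^2/(4*10)
= 77.8383/40 = 1.946


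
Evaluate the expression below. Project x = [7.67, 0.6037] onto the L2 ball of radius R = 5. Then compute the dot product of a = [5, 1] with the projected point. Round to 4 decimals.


Step 1: Compute ||x|| (intermediates to 6 decimals).
||x|| = sqrt(7.67^2 + 0.6037^2) = 7.693722
Step 2: Project.
Since ||x|| > R, scale = R/||x|| = 5/7.693722 = 0.649881, proj(x) = scale * x
proj(x) = [4.984587, 0.392333]
Step 3: Dot product.
a^T * proj(x) = 5*4.984587 + 1*0.392333 = 25.3153


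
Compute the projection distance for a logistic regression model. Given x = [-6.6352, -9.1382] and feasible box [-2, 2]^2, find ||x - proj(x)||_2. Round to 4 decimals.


Project each component onto [-2, 2].
clip(-6.6352) = -2.0, clip(-9.1382) = -2.0
Projection = [-2.0, -2.0]
Squared diffs: [21.4851, 50.9539]
Distance = sqrt(72.439) = 8.5111


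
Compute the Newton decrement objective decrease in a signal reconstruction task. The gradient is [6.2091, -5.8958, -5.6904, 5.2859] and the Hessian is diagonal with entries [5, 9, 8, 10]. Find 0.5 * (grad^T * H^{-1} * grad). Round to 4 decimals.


Step 1: H is diagonal, so H^(-1) * g = [1.2418, -0.6551, -0.7113, 0.5286].
Step 2: g^T H^(-1) g = sum_i g_i^2 / H_ii
  = (6.2091)^2/5 + (-5.8958)^2/9 + (-5.6904)^2/8 + (5.2859)^2/10
  = 7.7106 + 3.8623 + 4.0476 + 2.7941 = 18.4145
Step 3: Objective decrease = 0.5 * g^T H^(-1) g = 9.2073


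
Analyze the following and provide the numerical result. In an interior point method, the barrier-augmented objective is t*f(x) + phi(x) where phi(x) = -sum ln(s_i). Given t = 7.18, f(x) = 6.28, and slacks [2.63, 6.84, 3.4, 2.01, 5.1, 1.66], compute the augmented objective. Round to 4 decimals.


Step 1: Compute log-barrier.
ln values: [0.967, 1.9228, 1.2238, 0.6981, 1.6292, 0.5068]
phi = -(0.967 + 1.9228 + 1.2238 + 0.6981 + 1.6292 + 0.5068) = -6.9477
Step 2: Compute augmented objective.
t*f(x) = 7.18*6.28 = 45.0904
Total = 45.0904 - 6.9477 = 38.1427


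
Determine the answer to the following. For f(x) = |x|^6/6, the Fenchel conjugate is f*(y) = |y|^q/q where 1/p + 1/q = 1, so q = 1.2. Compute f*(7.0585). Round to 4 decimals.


The conjugate exponent q satisfies 1/p + 1/q = 1.
p = 6, so q = 6/(6 - 1) = 1.2
|y|^q = 7.0585^1.2 = 10.4341
f*(7.0585) = 10.4341 / 1.2 = 8.6951


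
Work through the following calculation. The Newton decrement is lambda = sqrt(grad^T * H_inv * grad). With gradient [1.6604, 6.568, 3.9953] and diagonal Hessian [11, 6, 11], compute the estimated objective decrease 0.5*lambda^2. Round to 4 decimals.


Step 1: H is diagonal, so H^(-1) * g = [0.1509, 1.0947, 0.3632].
Step 2: g^T H^(-1) g = sum_i g_i^2 / H_ii
  = (1.6604)^2/11 + (6.568)^2/6 + (3.9953)^2/11
  = 0.2506 + 7.1898 + 1.4511 = 8.8915
Step 3: Objective decrease = 0.5 * g^T H^(-1) g = 4.4458


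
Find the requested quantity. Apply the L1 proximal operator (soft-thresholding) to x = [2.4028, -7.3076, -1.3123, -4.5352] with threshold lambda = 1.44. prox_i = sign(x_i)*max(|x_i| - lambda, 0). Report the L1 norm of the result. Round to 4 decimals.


Soft-thresholding with lambda = 1.44:
prox(2.4028) = sign(2.4028)*max(|2.4028| - 1.44, 0) = 0.9628
prox(-7.3076) = sign(-7.3076)*max(|-7.3076| - 1.44, 0) = -5.8676
prox(-1.3123) = sign(-1.3123)*max(|-1.3123| - 1.44, 0) = 0.0
prox(-4.5352) = sign(-4.5352)*max(|-4.5352| - 1.44, 0) = -3.0952
prox(x) = [0.9628, -5.8676, 0.0, -3.0952]
||prox(x)||_1 = 0.9628 + 5.8676 + 0.0 + 3.0952 = 9.9256


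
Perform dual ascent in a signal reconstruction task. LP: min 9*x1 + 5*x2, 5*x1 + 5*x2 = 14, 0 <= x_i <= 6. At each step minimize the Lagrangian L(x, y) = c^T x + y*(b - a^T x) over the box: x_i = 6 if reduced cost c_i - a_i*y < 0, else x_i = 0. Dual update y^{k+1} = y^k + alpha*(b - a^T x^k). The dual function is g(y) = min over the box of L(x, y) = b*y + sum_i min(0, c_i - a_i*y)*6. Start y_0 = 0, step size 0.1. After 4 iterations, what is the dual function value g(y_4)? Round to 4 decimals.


Dual ascent for LP: min 9*x1 + 5*x2, 5*x1 + 5*x2 = 14, 0 <= x_i <= 6
Step 1: y^k = 0.0, reduced costs: (9.0, 5.0)
  x^k = (0.0, 0.0), subgradient = b - a^T x = 14.0
  y^{k+1} = 0.0 + 0.1*14.0 = 1.4
Step 2: y^k = 1.4, reduced costs: (2.0, -2.0)
  x^k = (0.0, 6.0), subgradient = b - a^T x = -16.0
  y^{k+1} = 1.4 + 0.1*-16.0 = -0.2
Step 3: y^k = -0.2, reduced costs: (10.0, 6.0)
  x^k = (0.0, 0.0), subgradient = b - a^T x = 14.0
  y^{k+1} = -0.2 + 0.1*14.0 = 1.2
Step 4: y^k = 1.2, reduced costs: (3.0, -1.0)
  x^k = (0.0, 6.0), subgradient = b - a^T x = -16.0
  y^{k+1} = 1.2 + 0.1*-16.0 = -0.4
Dual objective at y_4 = -0.4: reduced costs (11.0, 7.0), box minimizer x = (0.0, 0.0)
g(y_4) = b*y + (c1 - a1*y)*x1 + (c2 - a2*y)*x2 = 14*(-0.4) + 11.0*0.0 + 7.0*0.0 = -5.6 + 0.0 + 0.0 = -5.6


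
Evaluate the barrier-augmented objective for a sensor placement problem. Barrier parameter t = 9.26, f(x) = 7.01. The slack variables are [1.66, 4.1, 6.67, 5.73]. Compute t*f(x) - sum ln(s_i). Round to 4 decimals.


Step 1: Compute log-barrier.
ln values: [0.5068, 1.411, 1.8976, 1.7457]
phi = -(0.5068 + 1.411 + 1.8976 + 1.7457) = -5.5611
Step 2: Compute augmented objective.
t*f(x) = 9.26*7.01 = 64.9126
Total = 64.9126 - 5.5611 = 59.3515


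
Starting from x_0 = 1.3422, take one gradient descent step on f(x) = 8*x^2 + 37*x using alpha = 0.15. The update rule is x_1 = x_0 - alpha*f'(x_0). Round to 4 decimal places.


We compute the gradient at x_0 and apply the update.
f'(x) = 16*x + 37
f'(1.3422) = 16*1.3422 + 37 = 58.4752
x_1 = 1.3422 - 0.15*58.4752 = -7.4291


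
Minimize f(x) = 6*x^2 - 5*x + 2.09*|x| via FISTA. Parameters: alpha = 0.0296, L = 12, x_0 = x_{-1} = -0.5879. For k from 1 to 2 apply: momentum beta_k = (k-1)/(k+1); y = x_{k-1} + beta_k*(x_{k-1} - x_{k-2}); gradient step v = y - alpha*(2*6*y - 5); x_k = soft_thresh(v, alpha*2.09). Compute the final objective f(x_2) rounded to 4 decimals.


FISTA on f(x) = 6*x^2 - 5*x + 2.09*|x|
L = 12, alpha = 0.0296
Iteration 1: beta = 0.0, y = -0.5879 + 0.0*(-0.5879 + 0.5879) = -0.5879
  grad(y) = -12.0548, v = y - alpha*grad = -0.2311
  prox(v) = soft_thresh(-0.2311, 0.0619) = -0.1692
Iteration 2: beta = 0.3333, y = -0.1692 + 0.3333*(-0.1692 + 0.5879) = -0.0297
  grad(y) = -5.3558, v = y - alpha*grad = 0.1289
  prox(v) = soft_thresh(0.1289, 0.0619) = 0.067
f(x_2) = 6*0.067^2 - 5*0.067 + 2.09*|0.067| = -0.1681


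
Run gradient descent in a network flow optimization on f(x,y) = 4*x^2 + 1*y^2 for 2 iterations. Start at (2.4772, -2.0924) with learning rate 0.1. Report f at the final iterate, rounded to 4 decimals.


Gradient descent on f(x,y) = 4*x^2 + 1*y^2.
Starting point: (2.4772, -2.0924), alpha = 0.1
Step 1: grad_x = 2*4*2.4772 = 19.8176, grad_y = 2*1*-2.0924 = -4.1848
  x_1 = 2.4772 - 0.1*19.8176 = 0.4954
  y_1 = -2.0924 - 0.1*-4.1848 = -1.6739
Step 2: grad_x = 2*4*0.4954 = 3.9635, grad_y = 2*1*-1.6739 = -3.3478
  x_2 = 0.4954 - 0.1*3.9635 = 0.0991
  y_2 = -1.6739 - 0.1*-3.3478 = -1.3391
f(0.0991, -1.3391) = 4*0.0991^2 + 1*(-1.3391)^2 = 1.8326


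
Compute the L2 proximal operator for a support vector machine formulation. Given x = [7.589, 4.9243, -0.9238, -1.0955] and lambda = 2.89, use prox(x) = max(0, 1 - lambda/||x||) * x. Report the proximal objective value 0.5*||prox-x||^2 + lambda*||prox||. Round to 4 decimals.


Step 1: Compute ||x||.
||x|| = 9.1594
Step 2: Compute scaling factor.
scale = max(0, 1 - 2.89/9.1594) = 0.6845
Step 3: prox(x) = [5.1945, 3.3706, -0.6323, -0.7498]
||prox(x)|| = 6.2694
Step 4: Proximal objective.
0.5*||prox-x||^2 = 4.1761
lambda*||prox|| = 18.1186
Total = 22.2947


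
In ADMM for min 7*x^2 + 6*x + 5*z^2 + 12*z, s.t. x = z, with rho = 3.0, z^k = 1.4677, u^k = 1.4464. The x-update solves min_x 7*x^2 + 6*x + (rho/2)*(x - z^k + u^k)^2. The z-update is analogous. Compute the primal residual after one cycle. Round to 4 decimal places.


ADMM iteration with rho = 3.0, z^k = 1.4677, u^k = 1.4464
Step 1: x-update.
Minimize 7*x^2 + 6*x + (3.0/2)*(x - 1.4677 + 1.4464)^2
FOC: (2*7 + 3.0)*x = -6 + 3.0*(1.4677 - 1.4464)
x^{k+1} = -0.3492
Step 2: z-update.
Minimize 5*z^2 + 12*z + (3.0/2)*(-0.3492 - z + 1.4464)^2
FOC: (2*5 + 3.0)*z = -12 + 3.0*(-0.3492 + 1.4464)
z^{k+1} = -0.6699
Step 3: u-update.
u^{k+1} = 1.4464 - 0.3492 + 0.6699 = 1.7671
Step 4: Primal residual = |-0.3492 + 0.6699| = 0.3207


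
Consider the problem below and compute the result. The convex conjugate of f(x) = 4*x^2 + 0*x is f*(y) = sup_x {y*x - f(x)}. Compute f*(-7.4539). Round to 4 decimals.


f*(y) = sup_x {y*x - a*x^2 - b*x} = sup_x {(y-b)*x - a*x^2}
FOC: (y - b) - 2a*x = 0 => x* = (y - b)/(2a)
x* = (-7.4539 - 0)/(2*4) = -0.9317
f*(-7.4539) = (y-b)^2/(4a) = (-7.4539 - 0)^2/(4*4)
= 55.5606/16 = 3.4725


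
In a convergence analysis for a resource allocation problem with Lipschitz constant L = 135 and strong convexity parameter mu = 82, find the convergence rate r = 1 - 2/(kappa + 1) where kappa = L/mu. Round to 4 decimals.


Step 1: Compute the condition number.
kappa = L/mu = 135/82 = 1.6463
Step 2: Compute the convergence rate.
r = 1 - 2/(kappa + 1) = 1 - 2*mu/(L + mu) = (L - mu)/(L + mu) = 53/217 = 0.2442


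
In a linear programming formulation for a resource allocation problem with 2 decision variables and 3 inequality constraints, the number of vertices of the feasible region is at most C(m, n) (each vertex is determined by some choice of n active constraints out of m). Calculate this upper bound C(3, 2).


Each vertex corresponds to some choice of n active constraints out of m, so the number of vertices is at most C(m, n) = m! / (n!(m-n)!).
m = 3, n = 2
Numerator: 3 * 2
Denominator: 2! = 2
C(3, 2) = 3


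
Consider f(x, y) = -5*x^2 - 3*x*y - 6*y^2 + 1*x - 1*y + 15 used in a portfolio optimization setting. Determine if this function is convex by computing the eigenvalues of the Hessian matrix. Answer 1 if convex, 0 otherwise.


The Hessian of f(x,y) = -5*x^2 - 3*x*y - 6*y^2 + 1*x - 1*y + 15 is:
H = [[-10, -3], [-3, -12]]
Trace = -10 - 12 = -22
Determinant = -10*-12 - (-3)^2 = 111
Discriminant = (-22)^2 - 4*111 = 40.0
Eigenvalues: lambda_1 = -14.1623, lambda_2 = -7.8377
The function is not convex.

0


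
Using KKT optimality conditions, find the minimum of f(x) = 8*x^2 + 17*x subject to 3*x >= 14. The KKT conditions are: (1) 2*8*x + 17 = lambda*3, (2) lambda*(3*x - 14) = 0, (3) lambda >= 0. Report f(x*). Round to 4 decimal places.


Step 1: Try lambda = 0 (constraint inactive).
x_unc = -17/(2*8) = -1.0625
Check: 3*-1.0625 = -3.1875 < 14 -- violated!
Step 2: Constraint must be active: 3*x = 14
x* = 14/3 = 4.6667 (rounded; the exact value 14/3 is used below)
lambda = (2*8*(14/3) + 17)/3 = 30.5556
Step 3: Compute optimal value.
f(x*) = 8*(14/3)^2 + 17*(14/3) = 253.5556


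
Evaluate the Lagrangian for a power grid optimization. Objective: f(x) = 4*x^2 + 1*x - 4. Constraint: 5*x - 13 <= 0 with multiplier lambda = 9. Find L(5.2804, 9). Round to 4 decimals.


Step 1: Evaluate f(x).
f(5.2804) = 4*5.2804^2 + 1*5.2804 - 4 = 112.8109
Step 2: Evaluate g(x).
g(5.2804) = 5*5.2804 - 13 = 13.402
Step 3: Compute Lagrangian.
L = 112.8109 + 9*13.402 = 233.4289


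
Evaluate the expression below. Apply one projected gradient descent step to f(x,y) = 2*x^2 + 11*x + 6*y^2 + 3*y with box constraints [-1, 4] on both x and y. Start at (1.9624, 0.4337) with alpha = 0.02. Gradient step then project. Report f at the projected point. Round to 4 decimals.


Step 1: Compute gradient at (1.9624, 0.4337).
grad_x = 2*2*1.9624 + 11 = 18.8496
grad_y = 2*6*0.4337 + 3 = 8.2044
Step 2: Gradient step.
x_raw = 1.9624 - 0.02*18.8496 = 1.5854
y_raw = 0.4337 - 0.02*8.2044 = 0.2696
Step 3: Project onto [-1, 4].
x_proj = clip(1.5854) = 1.5854
y_proj = clip(0.2696) = 0.2696
Step 4: Evaluate f.
f(1.5854, 0.2696) = 23.7115


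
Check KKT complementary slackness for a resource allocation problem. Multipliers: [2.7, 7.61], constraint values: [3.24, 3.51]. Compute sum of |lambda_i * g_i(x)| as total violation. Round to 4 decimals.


KKT complementary slackness check:
lambda_1 * g_1 = 2.7 * 3.24 = 8.748
lambda_2 * g_2 = 7.61 * 3.51 = 26.7111
Total violation = 8.748 + 26.7111 = 35.4591


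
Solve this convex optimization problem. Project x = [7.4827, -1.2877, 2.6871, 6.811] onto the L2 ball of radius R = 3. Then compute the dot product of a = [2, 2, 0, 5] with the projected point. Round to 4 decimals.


Step 1: Compute ||x|| (intermediates to 6 decimals).
||x|| = sqrt(7.4827^2 + (-1.2877)^2 + 2.6871^2 + 6.811^2) = 10.547948
Step 2: Project.
Since ||x|| > R, scale = R/||x|| = 3/10.547948 = 0.284416, proj(x) = scale * x
proj(x) = [2.1282, -0.366242, 0.764254, 1.937157]
Step 3: Dot product.
a^T * proj(x) = 2*2.1282 + 2*(-0.366242) + 0*0.764254 + 5*1.937157 = 13.2097


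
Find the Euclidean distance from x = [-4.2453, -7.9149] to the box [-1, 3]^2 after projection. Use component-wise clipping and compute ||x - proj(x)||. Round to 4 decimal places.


Project each component onto [-1, 3].
clip(-4.2453) = -1.0, clip(-7.9149) = -1.0
Projection = [-1.0, -1.0]
Squared diffs: [10.532, 47.8158]
Distance = sqrt(58.3478) = 7.6386


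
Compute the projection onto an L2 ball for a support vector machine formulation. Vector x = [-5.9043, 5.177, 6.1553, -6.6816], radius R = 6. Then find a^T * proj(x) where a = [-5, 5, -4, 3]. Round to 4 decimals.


Step 1: Compute ||x|| (intermediates to 6 decimals).
||x|| = sqrt((-5.9043)^2 + 5.177^2 + 6.1553^2 + (-6.6816)^2) = 12.008063
Step 2: Project.
Since ||x|| > R, scale = R/||x|| = 6/12.008063 = 0.499664, proj(x) = scale * x
proj(x) = [-2.950166, 2.586761, 3.075582, -3.338555]
Step 3: Dot product.
a^T * proj(x) = -5*(-2.950166) + 5*2.586761 - 4*3.075582 + 3*(-3.338555) = 5.3666


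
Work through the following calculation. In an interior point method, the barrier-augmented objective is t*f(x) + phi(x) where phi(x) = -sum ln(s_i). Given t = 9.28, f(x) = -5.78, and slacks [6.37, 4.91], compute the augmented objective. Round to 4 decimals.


Step 1: Compute log-barrier.
ln values: [1.8516, 1.5913]
phi = -(1.8516 + 1.5913) = -3.4429
Step 2: Compute augmented objective.
t*f(x) = 9.28*-5.78 = -53.6384
Total = -53.6384 - 3.4429 = -57.0813


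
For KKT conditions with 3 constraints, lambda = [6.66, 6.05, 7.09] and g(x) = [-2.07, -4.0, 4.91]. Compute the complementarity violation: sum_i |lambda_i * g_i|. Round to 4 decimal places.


KKT complementary slackness check:
lambda_1 * g_1 = 6.66 * -2.07 = -13.7862
lambda_2 * g_2 = 6.05 * -4.0 = -24.2
lambda_3 * g_3 = 7.09 * 4.91 = 34.8119
Total violation = 13.7862 + 24.2 + 34.8119 = 72.7981


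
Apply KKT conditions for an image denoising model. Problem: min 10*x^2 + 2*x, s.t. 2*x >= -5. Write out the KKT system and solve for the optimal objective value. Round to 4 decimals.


Step 1: Try lambda = 0 (constraint inactive).
Stationarity: 2*10*x + 2 = 0
x* = -2/(2*10) = -0.1
Check constraint: 2*-0.1 = -0.2 >= -5 -- satisfied.
Step 2: Compute optimal value.
f(x*) = 10*(-0.1)^2 + 2*(-0.1) = -0.1


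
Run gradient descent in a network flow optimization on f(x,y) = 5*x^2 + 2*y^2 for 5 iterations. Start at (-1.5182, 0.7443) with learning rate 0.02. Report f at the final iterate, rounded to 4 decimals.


Gradient descent on f(x,y) = 5*x^2 + 2*y^2.
Starting point: (-1.5182, 0.7443), alpha = 0.02
Step 1: grad_x = 2*5*-1.5182 = -15.182, grad_y = 2*2*0.7443 = 2.9772
  x_1 = -1.5182 - 0.02*-15.182 = -1.2146
  y_1 = 0.7443 - 0.02*2.9772 = 0.6848
Step 2: grad_x = 2*5*-1.2146 = -12.1456, grad_y = 2*2*0.6848 = 2.739
  x_2 = -1.2146 - 0.02*-12.1456 = -0.9716
  y_2 = 0.6848 - 0.02*2.739 = 0.63
Step 3: grad_x = 2*5*-0.9716 = -9.7165, grad_y = 2*2*0.63 = 2.5199
  x_3 = -0.9716 - 0.02*-9.7165 = -0.7773
  y_3 = 0.63 - 0.02*2.5199 = 0.5796
Step 4: grad_x = 2*5*-0.7773 = -7.7732, grad_y = 2*2*0.5796 = 2.3183
  x_4 = -0.7773 - 0.02*-7.7732 = -0.6219
  y_4 = 0.5796 - 0.02*2.3183 = 0.5332
Step 5: grad_x = 2*5*-0.6219 = -6.2185, grad_y = 2*2*0.5332 = 2.1328
  x_5 = -0.6219 - 0.02*-6.2185 = -0.4975
  y_5 = 0.5332 - 0.02*2.1328 = 0.4906
f(-0.4975, 0.4906) = 5*(-0.4975)^2 + 2*0.4906^2 = 1.7187


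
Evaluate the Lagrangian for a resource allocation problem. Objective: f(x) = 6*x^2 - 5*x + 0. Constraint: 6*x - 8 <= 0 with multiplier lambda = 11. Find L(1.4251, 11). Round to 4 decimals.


Step 1: Evaluate f(x).
f(1.4251) = 6*1.4251^2 - 5*1.4251 + 0 = 5.06
Step 2: Evaluate g(x).
g(1.4251) = 6*1.4251 - 8 = 0.5506
Step 3: Compute Lagrangian.
L = 5.06 + 11*0.5506 = 11.1166


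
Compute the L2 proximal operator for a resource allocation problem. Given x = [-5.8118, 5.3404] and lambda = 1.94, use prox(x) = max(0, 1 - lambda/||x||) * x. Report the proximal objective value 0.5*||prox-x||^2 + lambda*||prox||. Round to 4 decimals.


Step 1: Compute ||x||.
||x|| = 7.8928
Step 2: Compute scaling factor.
scale = max(0, 1 - 1.94/7.8928) = 0.7542
Step 3: prox(x) = [-4.3833, 4.0278]
||prox(x)|| = 5.9528
Step 4: Proximal objective.
0.5*||prox-x||^2 = 1.8818
lambda*||prox|| = 11.5484
Total = 13.4303


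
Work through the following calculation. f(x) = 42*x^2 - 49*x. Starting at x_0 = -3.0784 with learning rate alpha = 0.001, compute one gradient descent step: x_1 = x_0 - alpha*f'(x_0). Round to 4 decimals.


We compute the gradient at x_0 and apply the update.
f'(x) = 84*x - 49
f'(-3.0784) = 84*-3.0784 - 49 = -307.5856
x_1 = -3.0784 - 0.001*-307.5856 = -2.7708


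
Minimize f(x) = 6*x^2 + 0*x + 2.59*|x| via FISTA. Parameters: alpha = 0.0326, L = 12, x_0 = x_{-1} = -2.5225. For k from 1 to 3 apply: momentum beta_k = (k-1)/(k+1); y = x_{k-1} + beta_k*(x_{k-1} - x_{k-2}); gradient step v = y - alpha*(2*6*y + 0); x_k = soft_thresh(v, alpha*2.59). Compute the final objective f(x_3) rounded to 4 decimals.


FISTA on f(x) = 6*x^2 + 0*x + 2.59*|x|
L = 12, alpha = 0.0326
Iteration 1: beta = 0.0, y = -2.5225 + 0.0*(-2.5225 + 2.5225) = -2.5225
  grad(y) = -30.27, v = y - alpha*grad = -1.5357
  prox(v) = soft_thresh(-1.5357, 0.0844) = -1.4513
Iteration 2: beta = 0.3333, y = -1.4513 + 0.3333*(-1.4513 + 2.5225) = -1.0942
  grad(y) = -13.1302, v = y - alpha*grad = -0.6661
  prox(v) = soft_thresh(-0.6661, 0.0844) = -0.5817
Iteration 3: beta = 0.5, y = -0.5817 + 0.5*(-0.5817 + 1.4513) = -0.1469
  grad(y) = -1.7631, v = y - alpha*grad = -0.0894
  prox(v) = soft_thresh(-0.0894, 0.0844) = -0.005
f(x_3) = 6*(-0.005)^2 + 0*(-0.005) + 2.59*|-0.005| = 0.0131


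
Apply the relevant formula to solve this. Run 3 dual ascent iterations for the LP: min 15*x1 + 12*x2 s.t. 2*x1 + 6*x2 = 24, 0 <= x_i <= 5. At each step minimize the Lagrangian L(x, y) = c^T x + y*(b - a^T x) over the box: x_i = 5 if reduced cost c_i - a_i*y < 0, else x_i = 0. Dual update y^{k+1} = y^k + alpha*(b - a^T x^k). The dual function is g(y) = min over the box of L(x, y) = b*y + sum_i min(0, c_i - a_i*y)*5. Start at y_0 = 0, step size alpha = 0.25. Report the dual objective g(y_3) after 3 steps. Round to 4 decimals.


Dual ascent for LP: min 15*x1 + 12*x2, 2*x1 + 6*x2 = 24, 0 <= x_i <= 5
Step 1: y^k = 0.0, reduced costs: (15.0, 12.0)
  x^k = (0.0, 0.0), subgradient = b - a^T x = 24.0
  y^{k+1} = 0.0 + 0.25*24.0 = 6.0
Step 2: y^k = 6.0, reduced costs: (3.0, -24.0)
  x^k = (0.0, 5.0), subgradient = b - a^T x = -6.0
  y^{k+1} = 6.0 + 0.25*-6.0 = 4.5
Step 3: y^k = 4.5, reduced costs: (6.0, -15.0)
  x^k = (0.0, 5.0), subgradient = b - a^T x = -6.0
  y^{k+1} = 4.5 + 0.25*-6.0 = 3.0
Dual objective at y_3 = 3.0: reduced costs (9.0, -6.0), box minimizer x = (0.0, 5.0)
g(y_3) = b*y + (c1 - a1*y)*x1 + (c2 - a2*y)*x2 = 24*3.0 + 9.0*0.0 + (-6.0)*5.0 = 72.0 + 0.0 - 30.0 = 42.0


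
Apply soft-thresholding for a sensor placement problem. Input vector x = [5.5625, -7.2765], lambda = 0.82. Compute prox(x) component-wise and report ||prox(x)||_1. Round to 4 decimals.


Soft-thresholding with lambda = 0.82:
prox(5.5625) = sign(5.5625)*max(|5.5625| - 0.82, 0) = 4.7425
prox(-7.2765) = sign(-7.2765)*max(|-7.2765| - 0.82, 0) = -6.4565
prox(x) = [4.7425, -6.4565]
||prox(x)||_1 = 4.7425 + 6.4565 = 11.199


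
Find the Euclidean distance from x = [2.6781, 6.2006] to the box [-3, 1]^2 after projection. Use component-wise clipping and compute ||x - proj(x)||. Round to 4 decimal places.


Project each component onto [-3, 1].
clip(2.6781) = 1.0, clip(6.2006) = 1.0
Projection = [1.0, 1.0]
Squared diffs: [2.816, 27.0462]
Distance = sqrt(29.8622) = 5.4646


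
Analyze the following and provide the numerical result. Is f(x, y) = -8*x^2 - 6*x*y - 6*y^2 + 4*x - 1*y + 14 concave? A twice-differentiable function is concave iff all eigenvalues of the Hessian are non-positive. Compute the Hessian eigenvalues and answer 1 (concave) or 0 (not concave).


The Hessian of f(x,y) = -8*x^2 - 6*x*y - 6*y^2 + 4*x - 1*y + 14 is:
H = [[-16, -6], [-6, -12]]
Trace = -16 - 12 = -28
Determinant = -16*-12 - (-6)^2 = 156
Discriminant = (-28)^2 - 4*156 = 160.0
Eigenvalues: lambda_1 = -20.3246, lambda_2 = -7.6754
The function is concave.

1


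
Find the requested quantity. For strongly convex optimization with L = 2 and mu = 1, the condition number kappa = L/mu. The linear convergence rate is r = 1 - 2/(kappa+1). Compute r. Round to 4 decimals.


Step 1: Compute the condition number.
kappa = L/mu = 2/1 = 2.0
Step 2: Compute the convergence rate.
r = 1 - 2/(kappa + 1) = 1 - 2*mu/(L + mu) = (L - mu)/(L + mu) = 1/3 = 0.3333


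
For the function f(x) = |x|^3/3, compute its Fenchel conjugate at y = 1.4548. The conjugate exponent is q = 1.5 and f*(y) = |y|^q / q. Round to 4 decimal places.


The conjugate exponent q satisfies 1/p + 1/q = 1.
p = 3, so q = 3/(3 - 1) = 1.5
|y|^q = 1.4548^1.5 = 1.7547
f*(1.4548) = 1.7547 / 1.5 = 1.1698


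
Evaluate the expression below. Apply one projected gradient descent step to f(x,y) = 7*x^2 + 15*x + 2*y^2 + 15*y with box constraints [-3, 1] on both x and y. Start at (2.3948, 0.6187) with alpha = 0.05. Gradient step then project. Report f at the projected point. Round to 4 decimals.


Step 1: Compute gradient at (2.3948, 0.6187).
grad_x = 2*7*2.3948 + 15 = 48.5272
grad_y = 2*2*0.6187 + 15 = 17.4748
Step 2: Gradient step.
x_raw = 2.3948 - 0.05*48.5272 = -0.0316
y_raw = 0.6187 - 0.05*17.4748 = -0.255
Step 3: Project onto [-3, 1].
x_proj = clip(-0.0316) = -0.0316
y_proj = clip(-0.255) = -0.255
Step 4: Evaluate f.
f(-0.0316, -0.255) = -4.1619


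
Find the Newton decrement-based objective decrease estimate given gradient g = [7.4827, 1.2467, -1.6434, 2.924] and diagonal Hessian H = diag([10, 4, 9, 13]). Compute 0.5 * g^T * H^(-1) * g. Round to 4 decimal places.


Step 1: H is diagonal, so H^(-1) * g = [0.7483, 0.3117, -0.1826, 0.2249].
Step 2: g^T H^(-1) g = sum_i g_i^2 / H_ii
  = (7.4827)^2/10 + (1.2467)^2/4 + (-1.6434)^2/9 + (2.924)^2/13
  = 5.5991 + 0.3886 + 0.3001 + 0.6577 = 6.9454
Step 3: Objective decrease = 0.5 * g^T H^(-1) g = 3.4727


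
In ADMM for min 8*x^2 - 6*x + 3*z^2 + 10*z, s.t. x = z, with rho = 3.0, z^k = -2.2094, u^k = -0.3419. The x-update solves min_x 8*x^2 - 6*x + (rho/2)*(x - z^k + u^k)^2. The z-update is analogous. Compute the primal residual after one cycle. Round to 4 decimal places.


ADMM iteration with rho = 3.0, z^k = -2.2094, u^k = -0.3419
Step 1: x-update.
Minimize 8*x^2 - 6*x + (3.0/2)*(x + 2.2094 - 0.3419)^2
FOC: (2*8 + 3.0)*x = 6 + 3.0*(-2.2094 + 0.3419)
x^{k+1} = 0.0209
Step 2: z-update.
Minimize 3*z^2 + 10*z + (3.0/2)*(0.0209 - z - 0.3419)^2
FOC: (2*3 + 3.0)*z = -10 + 3.0*(0.0209 - 0.3419)
z^{k+1} = -1.2181
Step 3: u-update.
u^{k+1} = -0.3419 + 0.0209 + 1.2181 = 0.8971
Step 4: Primal residual = |0.0209 + 1.2181| = 1.239


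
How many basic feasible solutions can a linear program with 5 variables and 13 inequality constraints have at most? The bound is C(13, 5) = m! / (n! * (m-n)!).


Each vertex corresponds to some choice of n active constraints out of m, so the number of vertices is at most C(m, n) = m! / (n!(m-n)!).
m = 13, n = 5
Numerator: 13 * 12 * 11 * 10 * 9
Denominator: 5! = 120
C(13, 5) = 1287


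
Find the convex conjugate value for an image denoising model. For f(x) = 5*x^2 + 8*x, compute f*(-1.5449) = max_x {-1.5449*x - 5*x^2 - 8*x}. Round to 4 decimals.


f*(y) = sup_x {y*x - a*x^2 - b*x} = sup_x {(y-b)*x - a*x^2}
FOC: (y - b) - 2a*x = 0 => x* = (y - b)/(2a)
x* = (-1.5449 - 8)/(2*5) = -0.9545
f*(-1.5449) = (y-b)^2/(4a) = (-1.5449 - 8)^2/(4*5)
= 91.1051/20 = 4.5553


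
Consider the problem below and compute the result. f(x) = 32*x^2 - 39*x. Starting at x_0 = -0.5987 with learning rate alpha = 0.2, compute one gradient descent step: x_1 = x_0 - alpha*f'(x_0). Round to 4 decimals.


We compute the gradient at x_0 and apply the update.
f'(x) = 64*x - 39
f'(-0.5987) = 64*-0.5987 - 39 = -77.3168
x_1 = -0.5987 - 0.2*-77.3168 = 14.8647


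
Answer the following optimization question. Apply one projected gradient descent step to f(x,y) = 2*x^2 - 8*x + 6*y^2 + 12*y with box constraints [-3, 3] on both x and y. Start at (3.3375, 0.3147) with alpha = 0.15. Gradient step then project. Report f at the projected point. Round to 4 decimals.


Step 1: Compute gradient at (3.3375, 0.3147).
grad_x = 2*2*3.3375 - 8 = 5.35
grad_y = 2*6*0.3147 + 12 = 15.7764
Step 2: Gradient step.
x_raw = 3.3375 - 0.15*5.35 = 2.535
y_raw = 0.3147 - 0.15*15.7764 = -2.0518
Step 3: Project onto [-3, 3].
x_proj = clip(2.535) = 2.535
y_proj = clip(-2.0518) = -2.0518
Step 4: Evaluate f.
f(2.535, -2.0518) = -6.7904


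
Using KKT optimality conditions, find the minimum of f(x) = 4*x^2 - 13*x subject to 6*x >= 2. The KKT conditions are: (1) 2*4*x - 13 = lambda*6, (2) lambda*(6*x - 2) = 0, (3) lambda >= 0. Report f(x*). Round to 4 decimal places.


Step 1: Try lambda = 0 (constraint inactive).
Stationarity: 2*4*x - 13 = 0
x* = 13/(2*4) = 1.625
Check constraint: 6*1.625 = 9.75 >= 2 -- satisfied.
Step 2: Compute optimal value.
f(x*) = 4*1.625^2 - 13*1.625 = -10.5625


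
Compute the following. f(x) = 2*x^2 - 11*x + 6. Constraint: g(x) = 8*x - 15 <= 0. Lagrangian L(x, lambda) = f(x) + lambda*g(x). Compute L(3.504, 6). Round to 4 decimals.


Step 1: Evaluate f(x).
f(3.504) = 2*3.504^2 - 11*3.504 + 6 = -7.988
Step 2: Evaluate g(x).
g(3.504) = 8*3.504 - 15 = 13.032
Step 3: Compute Lagrangian.
L = -7.988 + 6*13.032 = 70.204


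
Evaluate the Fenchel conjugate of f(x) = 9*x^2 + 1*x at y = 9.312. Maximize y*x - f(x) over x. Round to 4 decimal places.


f*(y) = sup_x {y*x - a*x^2 - b*x} = sup_x {(y-b)*x - a*x^2}
FOC: (y - b) - 2a*x = 0 => x* = (y - b)/(2a)
x* = (9.312 - 1)/(2*9) = 0.4618
f*(9.312) = (y-b)^2/(4a) = (9.312 - 1)^2/(4*9)
= 69.0893/36 = 1.9191


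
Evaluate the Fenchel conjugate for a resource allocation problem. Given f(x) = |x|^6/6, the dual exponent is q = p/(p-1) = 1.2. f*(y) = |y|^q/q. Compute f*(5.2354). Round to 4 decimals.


The conjugate exponent q satisfies 1/p + 1/q = 1.
p = 6, so q = 6/(6 - 1) = 1.2
|y|^q = 5.2354^1.2 = 7.2902
f*(5.2354) = 7.2902 / 1.2 = 6.0752


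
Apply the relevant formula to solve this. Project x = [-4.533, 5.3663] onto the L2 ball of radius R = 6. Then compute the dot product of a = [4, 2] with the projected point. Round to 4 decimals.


Step 1: Compute ||x|| (intermediates to 6 decimals).
||x|| = sqrt((-4.533)^2 + 5.3663^2) = 7.024618
Step 2: Project.
Since ||x|| > R, scale = R/||x|| = 6/7.024618 = 0.854139, proj(x) = scale * x
proj(x) = [-3.871812, 4.583566]
Step 3: Dot product.
a^T * proj(x) = 4*(-3.871812) + 2*4.583566 = -6.3201


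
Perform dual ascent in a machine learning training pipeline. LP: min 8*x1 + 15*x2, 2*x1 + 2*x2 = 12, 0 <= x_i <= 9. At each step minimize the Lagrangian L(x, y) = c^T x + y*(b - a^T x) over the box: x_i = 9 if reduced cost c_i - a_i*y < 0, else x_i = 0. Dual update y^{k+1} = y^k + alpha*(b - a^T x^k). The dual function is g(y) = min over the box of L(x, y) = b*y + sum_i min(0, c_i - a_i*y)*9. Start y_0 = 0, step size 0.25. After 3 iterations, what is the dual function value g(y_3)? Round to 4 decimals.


Dual ascent for LP: min 8*x1 + 15*x2, 2*x1 + 2*x2 = 12, 0 <= x_i <= 9
Step 1: y^k = 0.0, reduced costs: (8.0, 15.0)
  x^k = (0.0, 0.0), subgradient = b - a^T x = 12.0
  y^{k+1} = 0.0 + 0.25*12.0 = 3.0
Step 2: y^k = 3.0, reduced costs: (2.0, 9.0)
  x^k = (0.0, 0.0), subgradient = b - a^T x = 12.0
  y^{k+1} = 3.0 + 0.25*12.0 = 6.0
Step 3: y^k = 6.0, reduced costs: (-4.0, 3.0)
  x^k = (9.0, 0.0), subgradient = b - a^T x = -6.0
  y^{k+1} = 6.0 + 0.25*-6.0 = 4.5
Dual objective at y_3 = 4.5: reduced costs (-1.0, 6.0), box minimizer x = (9.0, 0.0)
g(y_3) = b*y + (c1 - a1*y)*x1 + (c2 - a2*y)*x2 = 12*4.5 + (-1.0)*9.0 + 6.0*0.0 = 54.0 - 9.0 + 0.0 = 45.0


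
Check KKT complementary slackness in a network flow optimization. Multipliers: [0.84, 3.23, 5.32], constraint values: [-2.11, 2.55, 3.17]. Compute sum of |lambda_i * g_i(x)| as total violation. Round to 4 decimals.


KKT complementary slackness check:
lambda_1 * g_1 = 0.84 * -2.11 = -1.7724
lambda_2 * g_2 = 3.23 * 2.55 = 8.2365
lambda_3 * g_3 = 5.32 * 3.17 = 16.8644
Total violation = 1.7724 + 8.2365 + 16.8644 = 26.8733


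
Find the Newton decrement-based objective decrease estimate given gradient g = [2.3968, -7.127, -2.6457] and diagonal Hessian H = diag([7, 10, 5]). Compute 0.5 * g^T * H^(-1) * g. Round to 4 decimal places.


Step 1: H is diagonal, so H^(-1) * g = [0.3424, -0.7127, -0.5291].
Step 2: g^T H^(-1) g = sum_i g_i^2 / H_ii
  = (2.3968)^2/7 + (-7.127)^2/10 + (-2.6457)^2/5
  = 0.8207 + 5.0794 + 1.3999 = 7.3
Step 3: Objective decrease = 0.5 * g^T H^(-1) g = 3.65


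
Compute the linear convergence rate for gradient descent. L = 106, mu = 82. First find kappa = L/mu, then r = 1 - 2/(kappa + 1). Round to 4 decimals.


Step 1: Compute the condition number.
kappa = L/mu = 106/82 = 1.2927
Step 2: Compute the convergence rate.
r = 1 - 2/(kappa + 1) = 1 - 2*mu/(L + mu) = (L - mu)/(L + mu) = 24/188 = 0.1277


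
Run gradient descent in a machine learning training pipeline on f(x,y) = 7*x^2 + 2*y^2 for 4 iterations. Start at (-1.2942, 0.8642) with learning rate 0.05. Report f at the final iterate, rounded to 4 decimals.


Gradient descent on f(x,y) = 7*x^2 + 2*y^2.
Starting point: (-1.2942, 0.8642), alpha = 0.05
Step 1: grad_x = 2*7*-1.2942 = -18.1188, grad_y = 2*2*0.8642 = 3.4568
  x_1 = -1.2942 - 0.05*-18.1188 = -0.3883
  y_1 = 0.8642 - 0.05*3.4568 = 0.6914
Step 2: grad_x = 2*7*-0.3883 = -5.4356, grad_y = 2*2*0.6914 = 2.7654
  x_2 = -0.3883 - 0.05*-5.4356 = -0.1165
  y_2 = 0.6914 - 0.05*2.7654 = 0.5531
Step 3: grad_x = 2*7*-0.1165 = -1.6307, grad_y = 2*2*0.5531 = 2.2124
  x_3 = -0.1165 - 0.05*-1.6307 = -0.0349
  y_3 = 0.5531 - 0.05*2.2124 = 0.4425
Step 4: grad_x = 2*7*-0.0349 = -0.4892, grad_y = 2*2*0.4425 = 1.7699
  x_4 = -0.0349 - 0.05*-0.4892 = -0.0105
  y_4 = 0.4425 - 0.05*1.7699 = 0.354
f(-0.0105, 0.354) = 7*(-0.0105)^2 + 2*0.354^2 = 0.2514


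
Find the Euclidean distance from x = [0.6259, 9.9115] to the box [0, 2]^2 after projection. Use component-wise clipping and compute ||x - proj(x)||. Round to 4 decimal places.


Project each component onto [0, 2].
clip(0.6259) = 0.6259, clip(9.9115) = 2.0
Projection = [0.6259, 2.0]
Squared diffs: [0.0, 62.5918]
Distance = sqrt(62.5918) = 7.9115


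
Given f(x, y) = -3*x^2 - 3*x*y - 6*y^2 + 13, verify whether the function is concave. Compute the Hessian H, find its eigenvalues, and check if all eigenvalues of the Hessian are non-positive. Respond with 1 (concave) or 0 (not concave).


The Hessian of f(x,y) = -3*x^2 - 3*x*y - 6*y^2 + 13 is:
H = [[-6, -3], [-3, -12]]
Trace = -6 - 12 = -18
Determinant = -6*-12 - (-3)^2 = 63
Discriminant = (-18)^2 - 4*63 = 72.0
Eigenvalues: lambda_1 = -13.2426, lambda_2 = -4.7574
The function is concave.

1


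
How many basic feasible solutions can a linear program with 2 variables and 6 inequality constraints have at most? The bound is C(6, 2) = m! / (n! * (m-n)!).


Each vertex corresponds to some choice of n active constraints out of m, so the number of vertices is at most C(m, n) = m! / (n!(m-n)!).
m = 6, n = 2
Numerator: 6 * 5
Denominator: 2! = 2
C(6, 2) = 15


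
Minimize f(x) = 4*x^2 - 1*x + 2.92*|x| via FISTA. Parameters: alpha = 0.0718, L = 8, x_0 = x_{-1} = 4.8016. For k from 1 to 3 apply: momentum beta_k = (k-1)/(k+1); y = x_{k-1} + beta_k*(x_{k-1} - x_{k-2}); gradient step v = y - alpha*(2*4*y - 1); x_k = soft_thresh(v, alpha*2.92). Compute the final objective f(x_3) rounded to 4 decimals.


FISTA on f(x) = 4*x^2 - 1*x + 2.92*|x|
L = 8, alpha = 0.0718
Iteration 1: beta = 0.0, y = 4.8016 + 0.0*(4.8016 - 4.8016) = 4.8016
  grad(y) = 37.4128, v = y - alpha*grad = 2.1154
  prox(v) = soft_thresh(2.1154, 0.2097) = 1.9057
Iteration 2: beta = 0.3333, y = 1.9057 + 0.3333*(1.9057 - 4.8016) = 0.9404
  grad(y) = 6.5233, v = y - alpha*grad = 0.472
  prox(v) = soft_thresh(0.472, 0.2097) = 0.2624
Iteration 3: beta = 0.5, y = 0.2624 + 0.5*(0.2624 - 1.9057) = -0.5593
  grad(y) = -5.4742, v = y - alpha*grad = -0.1662
  prox(v) = soft_thresh(-0.1662, 0.2097) = 0.0
f(x_3) = 4*0.0^2 - 1*0.0 + 2.92*|0.0| = 0.0


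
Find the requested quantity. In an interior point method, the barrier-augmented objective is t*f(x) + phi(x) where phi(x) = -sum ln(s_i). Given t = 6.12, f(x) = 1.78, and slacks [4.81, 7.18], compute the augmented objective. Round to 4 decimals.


Step 1: Compute log-barrier.
ln values: [1.5707, 1.9713]
phi = -(1.5707 + 1.9713) = -3.542
Step 2: Compute augmented objective.
t*f(x) = 6.12*1.78 = 10.8936
Total = 10.8936 - 3.542 = 7.3516


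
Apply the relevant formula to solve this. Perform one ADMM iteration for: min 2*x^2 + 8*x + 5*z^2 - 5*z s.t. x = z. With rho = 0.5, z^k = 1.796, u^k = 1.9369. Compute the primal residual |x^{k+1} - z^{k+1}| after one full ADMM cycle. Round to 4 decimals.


ADMM iteration with rho = 0.5, z^k = 1.796, u^k = 1.9369
Step 1: x-update.
Minimize 2*x^2 + 8*x + (0.5/2)*(x - 1.796 + 1.9369)^2
FOC: (2*2 + 0.5)*x = -8 + 0.5*(1.796 - 1.9369)
x^{k+1} = -1.7934
Step 2: z-update.
Minimize 5*z^2 - 5*z + (0.5/2)*(-1.7934 - z + 1.9369)^2
FOC: (2*5 + 0.5)*z = 5 + 0.5*(-1.7934 + 1.9369)
z^{k+1} = 0.483
Step 3: u-update.
u^{k+1} = 1.9369 - 1.7934 - 0.483 = -0.3396
Step 4: Primal residual = |-1.7934 - 0.483| = 2.2765


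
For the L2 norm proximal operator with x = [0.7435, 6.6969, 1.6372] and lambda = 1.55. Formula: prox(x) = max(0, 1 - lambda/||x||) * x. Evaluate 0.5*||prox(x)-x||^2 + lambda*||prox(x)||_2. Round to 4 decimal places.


Step 1: Compute ||x||.
||x|| = 6.9341
Step 2: Compute scaling factor.
scale = max(0, 1 - 1.55/6.9341) = 0.7765
Step 3: prox(x) = [0.5773, 5.1999, 1.2712]
||prox(x)|| = 5.3841
Step 4: Proximal objective.
0.5*||prox-x||^2 = 1.2013
lambda*||prox|| = 8.3454
Total = 9.5466


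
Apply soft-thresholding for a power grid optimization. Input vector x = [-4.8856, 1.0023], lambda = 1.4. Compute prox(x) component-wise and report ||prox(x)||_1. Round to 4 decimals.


Soft-thresholding with lambda = 1.4:
prox(-4.8856) = sign(-4.8856)*max(|-4.8856| - 1.4, 0) = -3.4856
prox(1.0023) = sign(1.0023)*max(|1.0023| - 1.4, 0) = 0.0
prox(x) = [-3.4856, 0.0]
||prox(x)||_1 = 3.4856 + 0.0 = 3.4856


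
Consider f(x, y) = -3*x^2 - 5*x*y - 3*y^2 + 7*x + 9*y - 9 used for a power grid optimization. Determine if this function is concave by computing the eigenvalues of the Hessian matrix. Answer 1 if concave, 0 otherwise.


The Hessian of f(x,y) = -3*x^2 - 5*x*y - 3*y^2 + 7*x + 9*y - 9 is:
H = [[-6, -5], [-5, -6]]
Trace = -6 - 6 = -12
Determinant = -6*-6 - (-5)^2 = 11
Discriminant = (-12)^2 - 4*11 = 100.0
Eigenvalues: lambda_1 = -11.0, lambda_2 = -1.0
The function is concave.

1


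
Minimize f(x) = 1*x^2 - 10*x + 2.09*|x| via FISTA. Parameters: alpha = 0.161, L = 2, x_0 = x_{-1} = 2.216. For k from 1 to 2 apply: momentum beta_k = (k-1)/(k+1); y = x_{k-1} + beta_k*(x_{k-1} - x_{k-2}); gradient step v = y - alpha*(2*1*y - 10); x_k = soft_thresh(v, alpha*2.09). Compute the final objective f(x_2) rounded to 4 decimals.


FISTA on f(x) = 1*x^2 - 10*x + 2.09*|x|
L = 2, alpha = 0.161
Iteration 1: beta = 0.0, y = 2.216 + 0.0*(2.216 - 2.216) = 2.216
  grad(y) = -5.568, v = y - alpha*grad = 3.1124
  prox(v) = soft_thresh(3.1124, 0.3365) = 2.776
Iteration 2: beta = 0.3333, y = 2.776 + 0.3333*(2.776 - 2.216) = 2.9626
  grad(y) = -4.0748, v = y - alpha*grad = 3.6187
  prox(v) = soft_thresh(3.6187, 0.3365) = 3.2822
f(x_2) = 1*3.2822^2 - 10*3.2822 + 2.09*|3.2822| = -15.1893


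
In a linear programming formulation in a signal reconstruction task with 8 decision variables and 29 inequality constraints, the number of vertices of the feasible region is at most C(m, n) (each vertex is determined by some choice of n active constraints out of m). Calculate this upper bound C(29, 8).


Each vertex corresponds to some choice of n active constraints out of m, so the number of vertices is at most C(m, n) = m! / (n!(m-n)!).
m = 29, n = 8
Numerator: 29 * 28 * 27 * 26 * 25 * 24 * 23 * 22
Denominator: 8! = 40320
C(29, 8) = 4292145


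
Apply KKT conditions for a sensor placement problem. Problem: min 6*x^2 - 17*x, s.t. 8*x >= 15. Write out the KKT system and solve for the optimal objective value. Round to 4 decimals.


Step 1: Try lambda = 0 (constraint inactive).
x_unc = 17/(2*6) = 1.4167
Check: 8*1.4167 = 11.3336 < 15 -- violated!
Step 2: Constraint must be active: 8*x = 15
x* = 15/8 = 1.875
lambda = (2*6*1.875 - 17)/8 = 0.6875
Step 3: Compute optimal value.
f(x*) = 6*1.875^2 - 17*1.875 = -10.7813


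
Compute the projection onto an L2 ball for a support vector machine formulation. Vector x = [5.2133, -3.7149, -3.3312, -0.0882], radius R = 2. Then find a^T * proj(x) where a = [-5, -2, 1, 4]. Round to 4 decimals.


Step 1: Compute ||x|| (intermediates to 6 decimals).
||x|| = sqrt(5.2133^2 + (-3.7149)^2 + (-3.3312)^2 + (-0.0882)^2) = 7.2169
Step 2: Project.
Since ||x|| > R, scale = R/||x|| = 2/7.2169 = 0.277127, proj(x) = scale * x
proj(x) = [1.444746, -1.029499, -0.923165, -0.024443]
Step 3: Dot product.
a^T * proj(x) = -5*1.444746 - 2*(-1.029499) + 1*(-0.923165) + 4*(-0.024443) = -6.1857
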